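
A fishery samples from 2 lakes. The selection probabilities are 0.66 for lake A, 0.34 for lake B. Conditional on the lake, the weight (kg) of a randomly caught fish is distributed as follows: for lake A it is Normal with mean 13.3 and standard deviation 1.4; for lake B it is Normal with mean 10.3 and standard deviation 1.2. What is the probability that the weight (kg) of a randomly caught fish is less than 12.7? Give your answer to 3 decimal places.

Conditional on each lake, P(X < 12.7): A: 0.334118; B: 0.97725.
By total probability, P(X < 12.7) = 0.66·0.334118 + 0.34·0.97725 = 0.552783.

0.553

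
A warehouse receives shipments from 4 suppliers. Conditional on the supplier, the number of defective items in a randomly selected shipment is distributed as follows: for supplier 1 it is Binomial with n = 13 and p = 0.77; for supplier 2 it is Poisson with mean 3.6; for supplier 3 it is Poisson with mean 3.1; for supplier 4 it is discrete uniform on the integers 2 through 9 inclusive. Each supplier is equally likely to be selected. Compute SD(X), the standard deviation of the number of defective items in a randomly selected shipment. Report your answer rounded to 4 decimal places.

3.3148

Per component, 1: μ=10.01, E[X²]=102.502; 2: μ=3.6, E[X²]=16.56; 3: μ=3.1, E[X²]=12.71; 4: μ=5.5, E[X²]=35.5.
E[X] = 0.25·10.01 + 0.25·3.6 + 0.25·3.1 + 0.25·5.5 = 5.5525.
E[X²] = 0.25·102.502 + 0.25·16.56 + 0.25·12.71 + 0.25·35.5 = 41.8181.
Var(X) = E[X²] − (E[X])² = 41.8181 − 30.8303 = 10.9878.
SD(X) = √10.9878 = 3.31479.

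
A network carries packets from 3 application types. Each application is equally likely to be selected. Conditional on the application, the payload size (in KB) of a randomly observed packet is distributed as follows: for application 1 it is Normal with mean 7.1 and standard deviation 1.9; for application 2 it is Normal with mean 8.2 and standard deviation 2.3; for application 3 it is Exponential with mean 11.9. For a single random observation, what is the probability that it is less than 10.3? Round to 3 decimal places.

0.784

Conditional on each application, P(X < 10.3): 1: 0.95393; 2: 0.81939; 3: 0.579178.
By total probability, P(X < 10.3) = 0.333333·0.95393 + 0.333333·0.81939 + 0.333333·0.579178 = 0.784166.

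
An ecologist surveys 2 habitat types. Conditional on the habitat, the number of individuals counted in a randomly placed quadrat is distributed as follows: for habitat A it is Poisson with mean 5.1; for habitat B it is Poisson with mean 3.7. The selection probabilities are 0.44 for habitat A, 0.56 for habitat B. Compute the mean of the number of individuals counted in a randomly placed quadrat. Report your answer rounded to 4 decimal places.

4.3160

Component means — A: 5.1; B: 3.7.
E[X] = 0.44·5.1 + 0.56·3.7 = 4.316.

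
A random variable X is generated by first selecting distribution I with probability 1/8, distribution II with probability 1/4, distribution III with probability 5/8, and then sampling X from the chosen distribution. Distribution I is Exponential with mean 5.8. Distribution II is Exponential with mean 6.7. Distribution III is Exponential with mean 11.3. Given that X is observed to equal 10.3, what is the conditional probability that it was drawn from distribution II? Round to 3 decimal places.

0.237

Likelihoods f(10.3 | ·): I: 0.0291961; II: 0.0320833; III: 0.0355681.
Posterior ∝ prior × likelihood. Numerator for II: 0.25·0.0320833 = 0.00802081.
Normalizing constant: 0.125·0.0291961 + 0.25·0.0320833 + 0.625·0.0355681 = 0.0339004.
P(II | observation) = 0.00802081 / 0.0339004 = 0.2366.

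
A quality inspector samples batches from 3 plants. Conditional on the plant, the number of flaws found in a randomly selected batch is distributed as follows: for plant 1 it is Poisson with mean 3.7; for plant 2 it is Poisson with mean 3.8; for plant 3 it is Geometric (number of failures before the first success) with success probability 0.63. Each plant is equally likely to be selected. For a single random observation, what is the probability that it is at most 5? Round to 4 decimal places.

Conditional on each plant, P(X ≤ 5): 1: 0.830088; 2: 0.815556; 3: 0.997434.
By total probability, P(X ≤ 5) = 0.333333·0.830088 + 0.333333·0.815556 + 0.333333·0.997434 = 0.881026.

0.8810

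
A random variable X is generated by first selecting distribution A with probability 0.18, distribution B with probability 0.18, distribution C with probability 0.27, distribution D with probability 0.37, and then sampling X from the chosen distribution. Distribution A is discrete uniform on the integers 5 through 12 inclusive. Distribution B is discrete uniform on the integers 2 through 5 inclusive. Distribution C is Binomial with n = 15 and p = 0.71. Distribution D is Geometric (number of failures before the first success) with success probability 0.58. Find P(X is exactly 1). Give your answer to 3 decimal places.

Conditional on each component, P(X = 1): A: 0; B: 0; C: 3.169e-07; D: 0.2436.
By total probability, P(X = 1) = 0.18·0 + 0.18·0 + 0.27·3.169e-07 + 0.37·0.2436 = 0.0901321.

0.090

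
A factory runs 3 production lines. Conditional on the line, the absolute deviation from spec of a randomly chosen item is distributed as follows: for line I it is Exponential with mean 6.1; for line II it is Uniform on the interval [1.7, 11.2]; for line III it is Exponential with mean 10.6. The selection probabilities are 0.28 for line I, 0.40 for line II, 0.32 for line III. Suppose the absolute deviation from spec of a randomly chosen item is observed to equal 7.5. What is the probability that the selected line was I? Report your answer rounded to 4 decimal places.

0.1907

Likelihoods f(7.5 | ·): I: 0.0479404; II: 0.105263; III: 0.0464954.
Posterior ∝ prior × likelihood. Numerator for I: 0.28·0.0479404 = 0.0134233.
Normalizing constant: 0.28·0.0479404 + 0.4·0.105263 + 0.32·0.0464954 = 0.0704071.
P(I | observation) = 0.0134233 / 0.0704071 = 0.190653.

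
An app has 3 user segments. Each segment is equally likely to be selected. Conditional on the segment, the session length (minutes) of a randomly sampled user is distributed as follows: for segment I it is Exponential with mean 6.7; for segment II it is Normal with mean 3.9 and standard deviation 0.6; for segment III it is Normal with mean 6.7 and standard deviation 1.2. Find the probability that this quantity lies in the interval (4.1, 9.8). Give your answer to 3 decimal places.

Conditional on each segment, P(4.1 < X < 9.8): I: 0.310684; II: 0.369441; III: 0.979977.
By total probability, P(4.1 < X < 9.8) = 0.333333·0.310684 + 0.333333·0.369441 + 0.333333·0.979977 = 0.553368.

0.553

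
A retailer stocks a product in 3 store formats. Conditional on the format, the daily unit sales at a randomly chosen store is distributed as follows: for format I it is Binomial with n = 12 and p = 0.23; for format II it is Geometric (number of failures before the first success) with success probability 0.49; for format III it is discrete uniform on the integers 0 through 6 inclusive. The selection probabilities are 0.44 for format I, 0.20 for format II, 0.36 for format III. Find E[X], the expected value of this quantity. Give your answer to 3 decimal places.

Component means — I: 2.76; II: 1.04082; III: 3.
E[X] = 0.44·2.76 + 0.2·1.04082 + 0.36·3 = 2.50256.

2.503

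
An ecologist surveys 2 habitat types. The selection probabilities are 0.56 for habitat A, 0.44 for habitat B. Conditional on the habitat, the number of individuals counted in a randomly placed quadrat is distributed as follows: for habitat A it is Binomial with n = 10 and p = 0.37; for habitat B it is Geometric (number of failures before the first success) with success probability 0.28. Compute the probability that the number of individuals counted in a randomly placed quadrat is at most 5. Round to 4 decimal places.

Conditional on each habitat, P(X ≤ 5): A: 0.879497; B: 0.860686.
By total probability, P(X ≤ 5) = 0.56·0.879497 + 0.44·0.860686 = 0.87122.

0.8712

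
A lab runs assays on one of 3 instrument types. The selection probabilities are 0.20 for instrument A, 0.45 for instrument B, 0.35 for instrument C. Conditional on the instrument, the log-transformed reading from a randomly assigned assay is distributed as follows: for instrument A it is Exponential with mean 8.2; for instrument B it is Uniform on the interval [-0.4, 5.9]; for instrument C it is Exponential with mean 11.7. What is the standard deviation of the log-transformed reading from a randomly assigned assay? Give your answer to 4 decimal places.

Per component, A: μ=8.2, E[X²]=134.48; B: μ=2.75, E[X²]=10.87; C: μ=11.7, E[X²]=273.78.
E[X] = 0.2·8.2 + 0.45·2.75 + 0.35·11.7 = 6.9725.
E[X²] = 0.2·134.48 + 0.45·10.87 + 0.35·273.78 = 127.61.
Var(X) = E[X²] − (E[X])² = 127.61 − 48.6158 = 78.9947.
SD(X) = √78.9947 = 8.8879.

8.8879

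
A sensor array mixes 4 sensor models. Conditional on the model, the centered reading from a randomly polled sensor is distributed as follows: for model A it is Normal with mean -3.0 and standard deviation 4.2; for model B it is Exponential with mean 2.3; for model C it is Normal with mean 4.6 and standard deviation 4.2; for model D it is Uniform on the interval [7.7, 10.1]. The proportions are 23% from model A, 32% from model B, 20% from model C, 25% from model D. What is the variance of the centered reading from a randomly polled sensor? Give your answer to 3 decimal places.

Per component, A: μ=-3, E[X²]=26.64; B: μ=2.3, E[X²]=10.58; C: μ=4.6, E[X²]=38.8; D: μ=8.9, E[X²]=79.69.
E[X] = 0.23·-3 + 0.32·2.3 + 0.2·4.6 + 0.25·8.9 = 3.191.
E[X²] = 0.23·26.64 + 0.32·10.58 + 0.2·38.8 + 0.25·79.69 = 37.1953.
Var(X) = E[X²] − (E[X])² = 37.1953 − 10.1825 = 27.0128.

27.013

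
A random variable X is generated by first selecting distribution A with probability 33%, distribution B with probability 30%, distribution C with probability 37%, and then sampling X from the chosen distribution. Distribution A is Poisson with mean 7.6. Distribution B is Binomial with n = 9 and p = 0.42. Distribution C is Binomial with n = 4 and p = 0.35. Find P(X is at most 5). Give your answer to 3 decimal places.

0.709

Conditional on each component, P(X ≤ 5): A: 0.230681; B: 0.876658; C: 1.
By total probability, P(X ≤ 5) = 0.33·0.230681 + 0.3·0.876658 + 0.37·1 = 0.709122.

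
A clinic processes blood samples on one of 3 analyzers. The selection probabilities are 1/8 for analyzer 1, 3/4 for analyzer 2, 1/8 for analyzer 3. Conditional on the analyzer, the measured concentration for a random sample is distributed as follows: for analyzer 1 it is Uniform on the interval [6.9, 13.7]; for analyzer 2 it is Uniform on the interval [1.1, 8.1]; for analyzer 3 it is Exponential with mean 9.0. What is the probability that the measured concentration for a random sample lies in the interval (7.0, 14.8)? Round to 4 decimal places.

Conditional on each analyzer, P(7.0 < X < 14.8): 1: 0.985294; 2: 0.157143; 3: 0.266306.
By total probability, P(7.0 < X < 14.8) = 0.125·0.985294 + 0.75·0.157143 + 0.125·0.266306 = 0.274307.

0.2743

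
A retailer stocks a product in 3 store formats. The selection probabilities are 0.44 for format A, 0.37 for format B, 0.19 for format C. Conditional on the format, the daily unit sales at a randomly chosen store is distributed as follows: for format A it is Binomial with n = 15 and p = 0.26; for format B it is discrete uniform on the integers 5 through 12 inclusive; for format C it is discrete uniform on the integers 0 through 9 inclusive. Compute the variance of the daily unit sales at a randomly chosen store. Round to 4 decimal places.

Per component, A: μ=3.9, E[X²]=18.096; B: μ=8.5, E[X²]=77.5; C: μ=4.5, E[X²]=28.5.
E[X] = 0.44·3.9 + 0.37·8.5 + 0.19·4.5 = 5.716.
E[X²] = 0.44·18.096 + 0.37·77.5 + 0.19·28.5 = 42.0522.
Var(X) = E[X²] − (E[X])² = 42.0522 − 32.6727 = 9.37958.

9.3796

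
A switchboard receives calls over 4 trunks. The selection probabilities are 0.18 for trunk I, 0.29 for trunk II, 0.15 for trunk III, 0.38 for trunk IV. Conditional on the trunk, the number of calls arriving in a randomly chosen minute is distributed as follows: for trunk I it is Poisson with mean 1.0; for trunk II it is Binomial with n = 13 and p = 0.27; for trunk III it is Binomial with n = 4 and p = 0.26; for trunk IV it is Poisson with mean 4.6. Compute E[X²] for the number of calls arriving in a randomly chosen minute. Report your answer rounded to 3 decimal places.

14.742

For each component E[X²] = Var + (mean)², giving I: 2; II: 14.8824; III: 1.8512; IV: 25.76.
Overall E[X²] = 0.18·2 + 0.29·14.8824 + 0.15·1.8512 + 0.38·25.76 = 14.7424.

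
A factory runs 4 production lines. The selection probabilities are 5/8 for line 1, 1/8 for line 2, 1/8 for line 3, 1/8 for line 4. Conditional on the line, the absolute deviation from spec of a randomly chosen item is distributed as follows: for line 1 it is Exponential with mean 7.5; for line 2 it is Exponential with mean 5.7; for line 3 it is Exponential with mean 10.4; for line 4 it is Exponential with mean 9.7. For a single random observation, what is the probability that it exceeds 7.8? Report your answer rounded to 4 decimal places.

0.3677

Conditional on each line, P(X > 7.8): 1: 0.353455; 2: 0.254508; 3: 0.472367; 4: 0.44748.
By total probability, P(X > 7.8) = 0.625·0.353455 + 0.125·0.254508 + 0.125·0.472367 + 0.125·0.44748 = 0.367704.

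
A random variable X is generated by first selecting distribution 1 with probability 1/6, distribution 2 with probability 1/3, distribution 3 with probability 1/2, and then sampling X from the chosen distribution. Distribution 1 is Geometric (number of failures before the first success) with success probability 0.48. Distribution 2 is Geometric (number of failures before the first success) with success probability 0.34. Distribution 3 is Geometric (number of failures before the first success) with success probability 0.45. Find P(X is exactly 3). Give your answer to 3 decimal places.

Conditional on each component, P(X = 3): 1: 0.0674918; 2: 0.0977486; 3: 0.0748688.
By total probability, P(X = 3) = 0.166667·0.0674918 + 0.333333·0.0977486 + 0.5·0.0748688 = 0.0812659.

0.081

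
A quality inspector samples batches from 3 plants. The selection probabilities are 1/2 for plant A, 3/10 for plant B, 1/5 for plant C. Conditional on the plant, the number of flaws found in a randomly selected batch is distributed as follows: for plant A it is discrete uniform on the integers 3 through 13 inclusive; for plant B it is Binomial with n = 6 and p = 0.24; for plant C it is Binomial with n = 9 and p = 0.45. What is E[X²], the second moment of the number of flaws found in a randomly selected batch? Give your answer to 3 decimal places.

41.676

For each component E[X²] = Var + (mean)², giving A: 74; B: 3.168; C: 18.63.
Overall E[X²] = 0.5·74 + 0.3·3.168 + 0.2·18.63 = 41.6764.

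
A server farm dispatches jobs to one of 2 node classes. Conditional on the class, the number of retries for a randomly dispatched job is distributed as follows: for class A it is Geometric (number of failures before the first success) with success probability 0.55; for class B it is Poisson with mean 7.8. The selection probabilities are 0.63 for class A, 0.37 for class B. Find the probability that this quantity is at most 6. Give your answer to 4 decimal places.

0.7529

Conditional on each class, P(X ≤ 6): A: 0.996263; B: 0.338407.
By total probability, P(X ≤ 6) = 0.63·0.996263 + 0.37·0.338407 = 0.752856.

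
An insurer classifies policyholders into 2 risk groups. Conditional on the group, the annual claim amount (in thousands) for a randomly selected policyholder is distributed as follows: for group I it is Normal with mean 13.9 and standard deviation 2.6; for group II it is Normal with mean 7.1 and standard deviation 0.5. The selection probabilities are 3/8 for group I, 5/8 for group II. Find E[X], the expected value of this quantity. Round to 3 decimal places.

Component means — I: 13.9; II: 7.1.
E[X] = 0.375·13.9 + 0.625·7.1 = 9.65.

9.650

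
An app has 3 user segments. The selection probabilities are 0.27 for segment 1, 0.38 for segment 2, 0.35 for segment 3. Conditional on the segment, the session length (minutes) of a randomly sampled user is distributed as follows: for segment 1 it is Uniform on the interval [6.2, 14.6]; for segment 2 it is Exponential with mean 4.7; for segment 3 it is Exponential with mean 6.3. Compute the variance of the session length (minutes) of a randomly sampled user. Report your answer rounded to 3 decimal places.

29.136

Per component, 1: μ=10.4, E[X²]=114.04; 2: μ=4.7, E[X²]=44.18; 3: μ=6.3, E[X²]=79.38.
E[X] = 0.27·10.4 + 0.38·4.7 + 0.35·6.3 = 6.799.
E[X²] = 0.27·114.04 + 0.38·44.18 + 0.35·79.38 = 75.3622.
Var(X) = E[X²] − (E[X])² = 75.3622 − 46.2264 = 29.1358.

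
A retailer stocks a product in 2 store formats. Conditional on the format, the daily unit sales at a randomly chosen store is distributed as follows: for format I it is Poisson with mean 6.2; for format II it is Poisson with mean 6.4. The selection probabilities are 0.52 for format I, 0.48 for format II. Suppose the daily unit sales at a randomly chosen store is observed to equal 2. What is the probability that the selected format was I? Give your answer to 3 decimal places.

Likelihoods P(X=2 | ·): I: 0.0390057; II: 0.0340287.
Posterior ∝ prior × likelihood. Numerator for I: 0.52·0.0390057 = 0.0202829.
Normalizing constant: 0.52·0.0390057 + 0.48·0.0340287 = 0.0366167.
P(I | observation) = 0.0202829 / 0.0366167 = 0.553926.

0.554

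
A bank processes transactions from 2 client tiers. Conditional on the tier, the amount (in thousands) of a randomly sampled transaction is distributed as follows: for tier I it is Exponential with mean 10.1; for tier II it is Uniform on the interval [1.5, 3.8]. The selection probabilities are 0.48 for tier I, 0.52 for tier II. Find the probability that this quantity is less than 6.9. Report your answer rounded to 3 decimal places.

Conditional on each tier, P(X < 6.9): I: 0.494986; II: 1.
By total probability, P(X < 6.9) = 0.48·0.494986 + 0.52·1 = 0.757593.

0.758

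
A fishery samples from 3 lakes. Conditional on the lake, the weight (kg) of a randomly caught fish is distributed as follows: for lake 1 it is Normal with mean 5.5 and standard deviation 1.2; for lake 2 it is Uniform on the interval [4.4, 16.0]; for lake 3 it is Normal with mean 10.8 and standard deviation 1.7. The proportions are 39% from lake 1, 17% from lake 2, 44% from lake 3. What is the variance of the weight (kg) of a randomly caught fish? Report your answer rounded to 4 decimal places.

10.0512

Per component, 1: μ=5.5, E[X²]=31.69; 2: μ=10.2, E[X²]=115.253; 3: μ=10.8, E[X²]=119.53.
E[X] = 0.39·5.5 + 0.17·10.2 + 0.44·10.8 = 8.631.
E[X²] = 0.39·31.69 + 0.17·115.253 + 0.44·119.53 = 84.5454.
Var(X) = E[X²] − (E[X])² = 84.5454 − 74.4942 = 10.0512.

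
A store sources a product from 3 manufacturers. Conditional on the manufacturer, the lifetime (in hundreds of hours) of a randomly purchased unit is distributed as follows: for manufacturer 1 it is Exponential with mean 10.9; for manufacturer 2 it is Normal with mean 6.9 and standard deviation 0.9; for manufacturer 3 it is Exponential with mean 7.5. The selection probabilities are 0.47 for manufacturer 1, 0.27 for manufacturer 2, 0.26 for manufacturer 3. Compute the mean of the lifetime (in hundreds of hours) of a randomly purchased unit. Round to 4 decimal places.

8.9360

Component means — 1: 10.9; 2: 6.9; 3: 7.5.
E[X] = 0.47·10.9 + 0.27·6.9 + 0.26·7.5 = 8.936.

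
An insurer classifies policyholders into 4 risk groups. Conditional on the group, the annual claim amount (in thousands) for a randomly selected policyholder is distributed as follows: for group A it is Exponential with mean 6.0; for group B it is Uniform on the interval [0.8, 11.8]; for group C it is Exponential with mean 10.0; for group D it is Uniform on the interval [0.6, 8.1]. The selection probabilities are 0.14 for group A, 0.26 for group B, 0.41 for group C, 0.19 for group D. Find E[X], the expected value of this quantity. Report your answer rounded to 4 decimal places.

Component means — A: 6; B: 6.3; C: 10; D: 4.35.
E[X] = 0.14·6 + 0.26·6.3 + 0.41·10 + 0.19·4.35 = 7.4045.

7.4045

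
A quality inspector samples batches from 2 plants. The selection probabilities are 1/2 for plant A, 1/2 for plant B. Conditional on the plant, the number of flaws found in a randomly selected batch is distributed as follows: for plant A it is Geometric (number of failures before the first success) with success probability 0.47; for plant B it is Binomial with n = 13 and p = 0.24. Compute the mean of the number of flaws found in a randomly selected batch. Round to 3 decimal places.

2.124

Component means — A: 1.12766; B: 3.12.
E[X] = 0.5·1.12766 + 0.5·3.12 = 2.12383.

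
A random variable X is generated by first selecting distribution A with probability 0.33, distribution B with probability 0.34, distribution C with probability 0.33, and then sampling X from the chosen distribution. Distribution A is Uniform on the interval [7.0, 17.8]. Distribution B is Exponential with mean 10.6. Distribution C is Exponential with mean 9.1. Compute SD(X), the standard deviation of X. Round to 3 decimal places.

Per component, A: μ=12.4, E[X²]=163.48; B: μ=10.6, E[X²]=224.72; C: μ=9.1, E[X²]=165.62.
E[X] = 0.33·12.4 + 0.34·10.6 + 0.33·9.1 = 10.699.
E[X²] = 0.33·163.48 + 0.34·224.72 + 0.33·165.62 = 185.008.
Var(X) = E[X²] − (E[X])² = 185.008 − 114.469 = 70.5392.
SD(X) = √70.5392 = 8.39876.

8.399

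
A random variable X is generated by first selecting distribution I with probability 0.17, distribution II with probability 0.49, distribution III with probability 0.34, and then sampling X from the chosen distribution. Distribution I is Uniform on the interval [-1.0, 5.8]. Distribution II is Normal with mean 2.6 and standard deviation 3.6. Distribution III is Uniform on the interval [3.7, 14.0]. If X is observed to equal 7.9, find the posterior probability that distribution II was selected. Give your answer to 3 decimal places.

Likelihoods f(7.9 | ·): I: 0; II: 0.0374934; III: 0.0970874.
Posterior ∝ prior × likelihood. Numerator for II: 0.49·0.0374934 = 0.0183717.
Normalizing constant: 0.17·0 + 0.49·0.0374934 + 0.34·0.0970874 = 0.0513815.
P(II | observation) = 0.0183717 / 0.0513815 = 0.357556.

0.358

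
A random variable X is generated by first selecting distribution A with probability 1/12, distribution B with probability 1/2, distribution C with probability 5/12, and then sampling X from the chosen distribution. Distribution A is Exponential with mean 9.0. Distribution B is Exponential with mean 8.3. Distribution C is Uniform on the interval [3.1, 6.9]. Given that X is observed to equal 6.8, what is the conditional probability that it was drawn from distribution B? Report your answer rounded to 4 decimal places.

Likelihoods f(6.8 | ·): A: 0.0521944; B: 0.0531024; C: 0.263158.
Posterior ∝ prior × likelihood. Numerator for B: 0.5·0.0531024 = 0.0265512.
Normalizing constant: 0.0833333·0.0521944 + 0.5·0.0531024 + 0.416667·0.263158 = 0.14055.
P(B | observation) = 0.0265512 / 0.14055 = 0.18891.

0.1889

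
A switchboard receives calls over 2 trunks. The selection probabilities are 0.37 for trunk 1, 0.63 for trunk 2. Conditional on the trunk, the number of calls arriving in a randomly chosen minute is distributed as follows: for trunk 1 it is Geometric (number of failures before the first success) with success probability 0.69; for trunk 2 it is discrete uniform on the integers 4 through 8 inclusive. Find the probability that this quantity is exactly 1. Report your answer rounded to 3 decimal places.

0.079

Conditional on each trunk, P(X = 1): 1: 0.2139; 2: 0.
By total probability, P(X = 1) = 0.37·0.2139 + 0.63·0 = 0.079143.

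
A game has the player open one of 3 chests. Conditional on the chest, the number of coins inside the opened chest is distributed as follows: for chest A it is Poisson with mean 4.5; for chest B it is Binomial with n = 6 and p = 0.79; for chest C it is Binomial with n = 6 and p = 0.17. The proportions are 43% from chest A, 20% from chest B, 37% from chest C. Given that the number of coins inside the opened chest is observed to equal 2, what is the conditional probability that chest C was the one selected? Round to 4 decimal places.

0.5941

Likelihoods P(X=2 | ·): A: 0.112479; B: 0.0182063; C: 0.205732.
Posterior ∝ prior × likelihood. Numerator for C: 0.37·0.205732 = 0.0761208.
Normalizing constant: 0.43·0.112479 + 0.2·0.0182063 + 0.37·0.205732 = 0.128128.
P(C | observation) = 0.0761208 / 0.128128 = 0.5941.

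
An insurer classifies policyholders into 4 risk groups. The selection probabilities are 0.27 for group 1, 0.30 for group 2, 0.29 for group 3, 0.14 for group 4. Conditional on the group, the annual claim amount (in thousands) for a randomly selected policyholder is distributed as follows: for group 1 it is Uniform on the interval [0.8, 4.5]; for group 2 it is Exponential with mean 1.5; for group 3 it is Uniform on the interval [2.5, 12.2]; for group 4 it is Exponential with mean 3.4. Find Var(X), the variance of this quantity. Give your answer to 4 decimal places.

Per component, 1: μ=2.65, E[X²]=8.16333; 2: μ=1.5, E[X²]=4.5; 3: μ=7.35, E[X²]=61.8633; 4: μ=3.4, E[X²]=23.12.
E[X] = 0.27·2.65 + 0.3·1.5 + 0.29·7.35 + 0.14·3.4 = 3.773.
E[X²] = 0.27·8.16333 + 0.3·4.5 + 0.29·61.8633 + 0.14·23.12 = 24.7313.
Var(X) = E[X²] − (E[X])² = 24.7313 − 14.2355 = 10.4957.

10.4957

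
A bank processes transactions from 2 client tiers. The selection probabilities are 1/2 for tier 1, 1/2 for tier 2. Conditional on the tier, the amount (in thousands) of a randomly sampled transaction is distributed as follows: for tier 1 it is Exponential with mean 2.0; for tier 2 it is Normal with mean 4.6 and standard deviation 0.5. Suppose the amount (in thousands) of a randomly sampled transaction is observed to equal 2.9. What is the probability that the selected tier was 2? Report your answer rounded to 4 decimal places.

0.0206

Likelihoods f(2.9 | ·): 1: 0.117285; 2: 0.00246444.
Posterior ∝ prior × likelihood. Numerator for 2: 0.5·0.00246444 = 0.00123222.
Normalizing constant: 0.5·0.117285 + 0.5·0.00246444 = 0.0598748.
P(2 | observation) = 0.00123222 / 0.0598748 = 0.0205799.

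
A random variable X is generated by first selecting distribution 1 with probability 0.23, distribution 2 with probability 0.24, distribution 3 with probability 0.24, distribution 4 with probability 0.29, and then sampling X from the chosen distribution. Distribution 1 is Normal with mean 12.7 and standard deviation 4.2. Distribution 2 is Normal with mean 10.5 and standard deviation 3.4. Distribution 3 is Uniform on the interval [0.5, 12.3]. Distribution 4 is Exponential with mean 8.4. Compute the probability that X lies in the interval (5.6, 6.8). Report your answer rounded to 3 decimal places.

Conditional on each component, P(5.6 < X < 6.8): 1: 0.0345776; 2: 0.0634782; 3: 0.101695; 4: 0.0683472.
By total probability, P(5.6 < X < 6.8) = 0.23·0.0345776 + 0.24·0.0634782 + 0.24·0.101695 + 0.29·0.0683472 = 0.0674151.

0.067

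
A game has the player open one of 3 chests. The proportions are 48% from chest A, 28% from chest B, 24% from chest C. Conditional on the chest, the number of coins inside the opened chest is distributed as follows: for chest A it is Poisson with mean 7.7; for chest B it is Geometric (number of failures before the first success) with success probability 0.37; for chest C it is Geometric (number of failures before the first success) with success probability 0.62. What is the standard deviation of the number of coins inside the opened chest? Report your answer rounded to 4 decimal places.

3.9902

Per component, A: μ=7.7, E[X²]=66.99; B: μ=1.7027, E[X²]=7.5011; C: μ=0.612903, E[X²]=1.3642.
E[X] = 0.48·7.7 + 0.28·1.7027 + 0.24·0.612903 = 4.31985.
E[X²] = 0.48·66.99 + 0.28·7.5011 + 0.24·1.3642 = 34.5829.
Var(X) = E[X²] − (E[X])² = 34.5829 − 18.6611 = 15.9218.
SD(X) = √15.9218 = 3.99021.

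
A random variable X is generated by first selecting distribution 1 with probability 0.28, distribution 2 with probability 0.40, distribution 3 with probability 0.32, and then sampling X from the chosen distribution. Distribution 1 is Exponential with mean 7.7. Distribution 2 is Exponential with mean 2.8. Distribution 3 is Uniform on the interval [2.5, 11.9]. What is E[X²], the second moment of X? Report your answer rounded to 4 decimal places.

For each component E[X²] = Var + (mean)², giving 1: 118.58; 2: 15.68; 3: 59.2033.
Overall E[X²] = 0.28·118.58 + 0.4·15.68 + 0.32·59.2033 = 58.4195.

58.4195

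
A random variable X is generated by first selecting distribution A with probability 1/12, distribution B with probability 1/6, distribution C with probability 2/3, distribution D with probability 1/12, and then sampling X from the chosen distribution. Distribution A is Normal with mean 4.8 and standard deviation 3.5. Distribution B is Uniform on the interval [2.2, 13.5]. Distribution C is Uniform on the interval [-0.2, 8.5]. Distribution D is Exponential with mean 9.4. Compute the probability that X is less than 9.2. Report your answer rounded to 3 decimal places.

Conditional on each component, P(X < 9.2): A: 0.895649; B: 0.619469; C: 1; D: 0.624209.
By total probability, P(X < 9.2) = 0.0833333·0.895649 + 0.166667·0.619469 + 0.666667·1 + 0.0833333·0.624209 = 0.896566.

0.897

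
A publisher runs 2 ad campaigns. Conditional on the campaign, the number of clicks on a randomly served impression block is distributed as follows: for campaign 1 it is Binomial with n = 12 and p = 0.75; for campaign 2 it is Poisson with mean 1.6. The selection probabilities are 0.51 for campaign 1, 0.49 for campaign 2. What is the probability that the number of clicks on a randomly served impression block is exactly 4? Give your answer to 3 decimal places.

Conditional on each campaign, P(X = 4): 1: 0.00238985; 2: 0.0551312.
By total probability, P(X = 4) = 0.51·0.00238985 + 0.49·0.0551312 = 0.0282331.

0.028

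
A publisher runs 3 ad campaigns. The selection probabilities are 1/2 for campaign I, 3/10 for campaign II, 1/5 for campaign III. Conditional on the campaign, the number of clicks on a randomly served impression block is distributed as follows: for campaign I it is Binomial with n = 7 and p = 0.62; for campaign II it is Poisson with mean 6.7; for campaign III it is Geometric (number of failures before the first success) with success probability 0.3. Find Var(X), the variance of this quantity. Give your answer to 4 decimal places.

6.7723

Per component, I: μ=4.34, E[X²]=20.4848; II: μ=6.7, E[X²]=51.59; III: μ=2.33333, E[X²]=13.2222.
E[X] = 0.5·4.34 + 0.3·6.7 + 0.2·2.33333 = 4.64667.
E[X²] = 0.5·20.4848 + 0.3·51.59 + 0.2·13.2222 = 28.3638.
Var(X) = E[X²] − (E[X])² = 28.3638 − 21.5915 = 6.77233.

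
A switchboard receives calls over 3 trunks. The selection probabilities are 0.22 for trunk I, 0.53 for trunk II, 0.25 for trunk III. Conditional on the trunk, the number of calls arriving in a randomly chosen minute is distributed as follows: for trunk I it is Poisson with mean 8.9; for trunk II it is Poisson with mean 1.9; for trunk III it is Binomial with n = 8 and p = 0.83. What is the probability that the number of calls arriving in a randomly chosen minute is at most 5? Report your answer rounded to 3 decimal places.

0.585

Conditional on each trunk, P(X ≤ 5): I: 0.1219; II: 0.986781; III: 0.14116.
By total probability, P(X ≤ 5) = 0.22·0.1219 + 0.53·0.986781 + 0.25·0.14116 = 0.585102.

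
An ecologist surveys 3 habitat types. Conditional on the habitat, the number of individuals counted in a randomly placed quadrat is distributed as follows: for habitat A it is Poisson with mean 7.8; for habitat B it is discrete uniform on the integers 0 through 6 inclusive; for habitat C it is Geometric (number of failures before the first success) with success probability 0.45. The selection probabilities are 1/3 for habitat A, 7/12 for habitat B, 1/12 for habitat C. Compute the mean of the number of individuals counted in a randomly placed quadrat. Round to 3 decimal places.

Component means — A: 7.8; B: 3; C: 1.22222.
E[X] = 0.333333·7.8 + 0.583333·3 + 0.0833333·1.22222 = 4.45185.

4.452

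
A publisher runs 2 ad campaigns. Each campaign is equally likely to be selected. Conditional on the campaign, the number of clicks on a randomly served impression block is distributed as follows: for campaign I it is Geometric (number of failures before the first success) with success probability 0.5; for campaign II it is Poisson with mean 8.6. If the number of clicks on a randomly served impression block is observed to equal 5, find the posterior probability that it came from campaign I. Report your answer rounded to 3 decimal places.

Likelihoods P(X=5 | ·): I: 0.015625; II: 0.0721736.
Posterior ∝ prior × likelihood. Numerator for I: 0.5·0.015625 = 0.0078125.
Normalizing constant: 0.5·0.015625 + 0.5·0.0721736 = 0.0438993.
P(I | observation) = 0.0078125 / 0.0438993 = 0.177964.

0.178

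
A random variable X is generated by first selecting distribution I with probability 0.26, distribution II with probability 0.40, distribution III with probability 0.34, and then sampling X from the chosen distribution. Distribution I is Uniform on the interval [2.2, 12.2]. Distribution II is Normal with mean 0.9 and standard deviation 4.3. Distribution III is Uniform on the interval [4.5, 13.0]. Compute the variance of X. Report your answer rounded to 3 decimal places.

Per component, I: μ=7.2, E[X²]=60.1733; II: μ=0.9, E[X²]=19.3; III: μ=8.75, E[X²]=82.5833.
E[X] = 0.26·7.2 + 0.4·0.9 + 0.34·8.75 = 5.207.
E[X²] = 0.26·60.1733 + 0.4·19.3 + 0.34·82.5833 = 51.4434.
Var(X) = E[X²] − (E[X])² = 51.4434 − 27.1128 = 24.3306.

24.331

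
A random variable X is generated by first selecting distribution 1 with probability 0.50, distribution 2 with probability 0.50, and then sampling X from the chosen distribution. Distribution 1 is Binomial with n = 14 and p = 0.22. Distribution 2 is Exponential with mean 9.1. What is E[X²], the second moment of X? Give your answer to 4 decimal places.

For each component E[X²] = Var + (mean)², giving 1: 11.8888; 2: 165.62.
Overall E[X²] = 0.5·11.8888 + 0.5·165.62 = 88.7544.

88.7544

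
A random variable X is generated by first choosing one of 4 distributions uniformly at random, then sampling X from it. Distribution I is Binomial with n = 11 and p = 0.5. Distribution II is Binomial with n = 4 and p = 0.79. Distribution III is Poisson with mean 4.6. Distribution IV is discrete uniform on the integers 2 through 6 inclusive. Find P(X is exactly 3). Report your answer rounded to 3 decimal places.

0.214

Conditional on each component, P(X = 3): I: 0.0805664; II: 0.414153; III: 0.163068; IV: 0.2.
By total probability, P(X = 3) = 0.25·0.0805664 + 0.25·0.414153 + 0.25·0.163068 + 0.25·0.2 = 0.214447.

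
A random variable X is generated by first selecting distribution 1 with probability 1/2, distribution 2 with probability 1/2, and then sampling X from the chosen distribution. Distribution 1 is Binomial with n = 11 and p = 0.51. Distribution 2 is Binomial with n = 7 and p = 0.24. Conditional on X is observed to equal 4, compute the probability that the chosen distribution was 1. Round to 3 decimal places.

Likelihoods P(X=4 | ·): 1: 0.151414; 2: 0.0509746.
Posterior ∝ prior × likelihood. Numerator for 1: 0.5·0.151414 = 0.0757072.
Normalizing constant: 0.5·0.151414 + 0.5·0.0509746 = 0.101195.
P(1 | observation) = 0.0757072 / 0.101195 = 0.748136.

0.748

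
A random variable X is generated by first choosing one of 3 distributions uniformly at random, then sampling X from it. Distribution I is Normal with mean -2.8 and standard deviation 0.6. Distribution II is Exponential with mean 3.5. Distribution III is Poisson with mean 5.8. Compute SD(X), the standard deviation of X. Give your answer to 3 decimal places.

4.399

Per component, I: μ=-2.8, E[X²]=8.2; II: μ=3.5, E[X²]=24.5; III: μ=5.8, E[X²]=39.44.
E[X] = 0.333333·-2.8 + 0.333333·3.5 + 0.333333·5.8 = 2.16667.
E[X²] = 0.333333·8.2 + 0.333333·24.5 + 0.333333·39.44 = 24.0467.
Var(X) = E[X²] − (E[X])² = 24.0467 − 4.69444 = 19.3522.
SD(X) = √19.3522 = 4.39912.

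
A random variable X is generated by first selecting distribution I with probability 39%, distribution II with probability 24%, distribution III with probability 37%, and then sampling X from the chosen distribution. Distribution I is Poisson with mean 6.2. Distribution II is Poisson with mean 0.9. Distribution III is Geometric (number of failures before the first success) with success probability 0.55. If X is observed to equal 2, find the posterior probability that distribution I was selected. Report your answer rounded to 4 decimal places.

Likelihoods P(X=2 | ·): I: 0.0390057; II: 0.164661; III: 0.111375.
Posterior ∝ prior × likelihood. Numerator for I: 0.39·0.0390057 = 0.0152122.
Normalizing constant: 0.39·0.0390057 + 0.24·0.164661 + 0.37·0.111375 = 0.0959395.
P(I | observation) = 0.0152122 / 0.0959395 = 0.15856.

0.1586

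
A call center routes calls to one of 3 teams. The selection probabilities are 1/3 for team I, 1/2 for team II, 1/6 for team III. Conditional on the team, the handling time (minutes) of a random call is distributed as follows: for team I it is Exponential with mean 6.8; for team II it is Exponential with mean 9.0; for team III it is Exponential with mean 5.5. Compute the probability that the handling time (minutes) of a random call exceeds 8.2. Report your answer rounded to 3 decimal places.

Conditional on each team, P(X > 8.2): I: 0.299428; II: 0.402077; III: 0.225168.
By total probability, P(X > 8.2) = 0.333333·0.299428 + 0.5·0.402077 + 0.166667·0.225168 = 0.338376.

0.338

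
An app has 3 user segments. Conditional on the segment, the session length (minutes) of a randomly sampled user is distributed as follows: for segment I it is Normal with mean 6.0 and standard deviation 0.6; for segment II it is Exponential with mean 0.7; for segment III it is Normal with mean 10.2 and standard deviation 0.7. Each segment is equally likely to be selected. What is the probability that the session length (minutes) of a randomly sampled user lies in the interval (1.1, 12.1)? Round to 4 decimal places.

0.7348

Conditional on each segment, P(1.1 < X < 12.1): I: 1; II: 0.207748; III: 0.996679.
By total probability, P(1.1 < X < 12.1) = 0.333333·1 + 0.333333·0.207748 + 0.333333·0.996679 = 0.734809.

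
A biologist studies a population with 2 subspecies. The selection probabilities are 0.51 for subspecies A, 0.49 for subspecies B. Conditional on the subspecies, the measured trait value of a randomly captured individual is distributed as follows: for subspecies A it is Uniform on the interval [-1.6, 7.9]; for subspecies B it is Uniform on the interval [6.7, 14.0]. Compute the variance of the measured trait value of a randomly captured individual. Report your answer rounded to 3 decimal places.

18.966

Per component, A: μ=3.15, E[X²]=17.4433; B: μ=10.35, E[X²]=111.563.
E[X] = 0.51·3.15 + 0.49·10.35 = 6.678.
E[X²] = 0.51·17.4433 + 0.49·111.563 = 63.5621.
Var(X) = E[X²] − (E[X])² = 63.5621 − 44.5957 = 18.9664.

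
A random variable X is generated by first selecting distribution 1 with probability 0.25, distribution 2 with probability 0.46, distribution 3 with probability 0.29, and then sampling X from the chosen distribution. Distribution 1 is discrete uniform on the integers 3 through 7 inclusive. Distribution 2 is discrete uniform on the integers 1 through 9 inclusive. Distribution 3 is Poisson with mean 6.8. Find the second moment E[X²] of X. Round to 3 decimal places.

36.698

For each component E[X²] = Var + (mean)², giving 1: 27; 2: 31.6667; 3: 53.04.
Overall E[X²] = 0.25·27 + 0.46·31.6667 + 0.29·53.04 = 36.6983.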